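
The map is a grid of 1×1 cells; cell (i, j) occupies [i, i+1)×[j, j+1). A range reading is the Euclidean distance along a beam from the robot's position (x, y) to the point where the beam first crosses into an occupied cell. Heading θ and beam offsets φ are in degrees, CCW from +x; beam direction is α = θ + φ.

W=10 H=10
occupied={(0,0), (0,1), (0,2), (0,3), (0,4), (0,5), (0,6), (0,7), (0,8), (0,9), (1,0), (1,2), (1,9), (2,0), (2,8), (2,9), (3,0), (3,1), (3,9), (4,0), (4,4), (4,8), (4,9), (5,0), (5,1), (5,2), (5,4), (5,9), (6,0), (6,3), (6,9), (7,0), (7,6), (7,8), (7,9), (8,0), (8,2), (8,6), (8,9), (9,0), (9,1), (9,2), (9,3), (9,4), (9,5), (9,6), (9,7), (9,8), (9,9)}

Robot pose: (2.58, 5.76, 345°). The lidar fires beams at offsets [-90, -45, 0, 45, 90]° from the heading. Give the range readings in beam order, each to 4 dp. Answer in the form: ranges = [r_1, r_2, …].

ranges = [2.8574, 4.8400, 2.9364, 5.1038, 3.3543]

beam 1: φ=-90°, α=255°
  dir = (cos 255°, sin 255°) = (-0.2588, -0.9659); from cell (2,5)
  next x-line at t=2.2409, next y-line at t=0.7868; Δt_x=3.8637, Δt_y=1.0353
    y: enter (2,4) at t=0.7868
    y: enter (2,3) at t=1.8221
    x: enter (1,3) at t=2.2409
    y: enter (1,2) at t=2.8574 ← occupied
  → r_1 = 2.8574
beam 2: φ=-45°, α=300°
  dir = (cos 300°, sin 300°) = (0.5000, -0.8660); from cell (2,5)
  next x-line at t=0.8400, next y-line at t=0.8776; Δt_x=2.0000, Δt_y=1.1547
    x: enter (3,5) at t=0.8400
    y: enter (3,4) at t=0.8776
    y: enter (3,3) at t=2.0323
    x: enter (4,3) at t=2.8400
    y: enter (4,2) at t=3.1870
    y: enter (4,1) at t=4.3417
    x: enter (5,1) at t=4.8400 ← occupied
  → r_2 = 4.8400
beam 3: φ=0°, α=345°
  dir = (cos 345°, sin 345°) = (0.9659, -0.2588); from cell (2,5)
  next x-line at t=0.4348, next y-line at t=2.9364; Δt_x=1.0353, Δt_y=3.8637
    x: enter (3,5) at t=0.4348
    x: enter (4,5) at t=1.4701
    x: enter (5,5) at t=2.5054
    y: enter (5,4) at t=2.9364 ← occupied
  → r_3 = 2.9364
beam 4: φ=45°, α=30°
  dir = (cos 30°, sin 30°) = (0.8660, 0.5000); from cell (2,5)
  next x-line at t=0.4850, next y-line at t=0.4800; Δt_x=1.1547, Δt_y=2.0000
    y: enter (2,6) at t=0.4800
    x: enter (3,6) at t=0.4850
    x: enter (4,6) at t=1.6397
    y: enter (4,7) at t=2.4800
    x: enter (5,7) at t=2.7944
    x: enter (6,7) at t=3.9491
    y: enter (6,8) at t=4.4800
    x: enter (7,8) at t=5.1038 ← occupied
  → r_4 = 5.1038
beam 5: φ=90°, α=75°
  dir = (cos 75°, sin 75°) = (0.2588, 0.9659); from cell (2,5)
  next x-line at t=1.6228, next y-line at t=0.2485; Δt_x=3.8637, Δt_y=1.0353
    y: enter (2,6) at t=0.2485
    y: enter (2,7) at t=1.2837
    x: enter (3,7) at t=1.6228
    y: enter (3,8) at t=2.3190
    y: enter (3,9) at t=3.3543 ← occupied
  → r_5 = 3.3543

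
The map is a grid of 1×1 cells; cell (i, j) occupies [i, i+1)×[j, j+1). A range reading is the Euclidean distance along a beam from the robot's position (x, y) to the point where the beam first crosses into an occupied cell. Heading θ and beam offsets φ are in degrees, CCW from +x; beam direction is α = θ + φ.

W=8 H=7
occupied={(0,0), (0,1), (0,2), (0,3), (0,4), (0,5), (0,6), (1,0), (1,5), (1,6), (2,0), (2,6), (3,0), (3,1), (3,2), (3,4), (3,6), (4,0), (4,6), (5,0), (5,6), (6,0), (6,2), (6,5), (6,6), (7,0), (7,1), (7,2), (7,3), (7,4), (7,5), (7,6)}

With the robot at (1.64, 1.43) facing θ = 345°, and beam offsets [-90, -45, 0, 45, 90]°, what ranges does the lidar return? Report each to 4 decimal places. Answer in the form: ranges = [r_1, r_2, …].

beam 1: φ=-90°, α=255°
  d=(-0.2588,-0.9659)  start (1,1)  tX=2.4728 tY=0.4452  stride 1/|dx|=3.8637 1/|dy|=1.0353
    cross y-line → (1,0), t=0.4452 (wall)
  → r_1 = 0.4452
beam 2: φ=-45°, α=300°
  d=(0.5000,-0.8660)  start (1,1)  tX=0.7200 tY=0.4965  stride 1/|dx|=2.0000 1/|dy|=1.1547
    cross y-line → (1,0), t=0.4965 (wall)
  → r_2 = 0.4965
beam 3: φ=0°, α=345°
  d=(0.9659,-0.2588)  start (1,1)  tX=0.3727 tY=1.6614  stride 1/|dx|=1.0353 1/|dy|=3.8637
    cross x-line → (2,1), t=0.3727
    cross x-line → (3,1), t=1.4080 (wall)
  → r_3 = 1.4080
beam 4: φ=45°, α=30°
  d=(0.8660,0.5000)  start (1,1)  tX=0.4157 tY=1.1400  stride 1/|dx|=1.1547 1/|dy|=2.0000
    cross x-line → (2,1), t=0.4157
    cross y-line → (2,2), t=1.1400
    cross x-line → (3,2), t=1.5704 (wall)
  → r_4 = 1.5704
beam 5: φ=90°, α=75°
  d=(0.2588,0.9659)  start (1,1)  tX=1.3909 tY=0.5901  stride 1/|dx|=3.8637 1/|dy|=1.0353
    cross y-line → (1,2), t=0.5901
    cross x-line → (2,2), t=1.3909
    cross y-line → (2,3), t=1.6254
    cross y-line → (2,4), t=2.6607
    cross y-line → (2,5), t=3.6959
    cross y-line → (2,6), t=4.7312 (wall)
  → r_5 = 4.7312

ranges = [0.4452, 0.4965, 1.4080, 1.5704, 4.7312]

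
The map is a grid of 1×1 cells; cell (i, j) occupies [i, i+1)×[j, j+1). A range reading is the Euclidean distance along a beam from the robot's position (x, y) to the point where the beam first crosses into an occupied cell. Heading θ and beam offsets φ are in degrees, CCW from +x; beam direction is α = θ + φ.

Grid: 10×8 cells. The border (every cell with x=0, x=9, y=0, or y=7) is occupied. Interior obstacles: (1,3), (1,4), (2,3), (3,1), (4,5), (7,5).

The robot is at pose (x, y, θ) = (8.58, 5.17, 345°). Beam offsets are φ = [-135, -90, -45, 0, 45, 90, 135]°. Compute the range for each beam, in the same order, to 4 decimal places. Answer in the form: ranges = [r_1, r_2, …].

beam 1: φ=-135°, α=210°
  cosα=-0.8660 sinα=-0.5000 | (8,5) | tMaxX 0.6697 tMaxY 0.3400 | tΔX 1.1547 tΔY 2.0000
    t=0.3400 [y] (8,4)
    t=0.6697 [x] (7,4)
    t=1.8244 [x] (6,4)
    t=2.3400 [y] (6,3)
    t=2.9791 [x] (5,3)
    t=4.1338 [x] (4,3)
    t=4.3400 [y] (4,2)
    t=5.2885 [x] (3,2)
    t=6.3400 [y] (3,1) — stop
  → r_1 = 6.3400
beam 2: φ=-90°, α=255°
  cosα=-0.2588 sinα=-0.9659 | (8,5) | tMaxX 2.2409 tMaxY 0.1760 | tΔX 3.8637 tΔY 1.0353
    t=0.1760 [y] (8,4)
    t=1.2113 [y] (8,3)
    t=2.2409 [x] (7,3)
    t=2.2465 [y] (7,2)
    t=3.2818 [y] (7,1)
    t=4.3171 [y] (7,0) — stop
  → r_2 = 4.3171
beam 3: φ=-45°, α=300°
  cosα=0.5000 sinα=-0.8660 | (8,5) | tMaxX 0.8400 tMaxY 0.1963 | tΔX 2.0000 tΔY 1.1547
    t=0.1963 [y] (8,4)
    t=0.8400 [x] (9,4) — stop
  → r_3 = 0.8400
beam 4: φ=0°, α=345°
  cosα=0.9659 sinα=-0.2588 | (8,5) | tMaxX 0.4348 tMaxY 0.6568 | tΔX 1.0353 tΔY 3.8637
    t=0.4348 [x] (9,5) — stop
  → r_4 = 0.4348
beam 5: φ=45°, α=30°
  cosα=0.8660 sinα=0.5000 | (8,5) | tMaxX 0.4850 tMaxY 1.6600 | tΔX 1.1547 tΔY 2.0000
    t=0.4850 [x] (9,5) — stop
  → r_5 = 0.4850
beam 6: φ=90°, α=75°
  cosα=0.2588 sinα=0.9659 | (8,5) | tMaxX 1.6228 tMaxY 0.8593 | tΔX 3.8637 tΔY 1.0353
    t=0.8593 [y] (8,6)
    t=1.6228 [x] (9,6) — stop
  → r_6 = 1.6228
beam 7: φ=135°, α=120°
  cosα=-0.5000 sinα=0.8660 | (8,5) | tMaxX 1.1600 tMaxY 0.9584 | tΔX 2.0000 tΔY 1.1547
    t=0.9584 [y] (8,6)
    t=1.1600 [x] (7,6)
    t=2.1131 [y] (7,7) — stop
  → r_7 = 2.1131

ranges = [6.3400, 4.3171, 0.8400, 0.4348, 0.4850, 1.6228, 2.1131]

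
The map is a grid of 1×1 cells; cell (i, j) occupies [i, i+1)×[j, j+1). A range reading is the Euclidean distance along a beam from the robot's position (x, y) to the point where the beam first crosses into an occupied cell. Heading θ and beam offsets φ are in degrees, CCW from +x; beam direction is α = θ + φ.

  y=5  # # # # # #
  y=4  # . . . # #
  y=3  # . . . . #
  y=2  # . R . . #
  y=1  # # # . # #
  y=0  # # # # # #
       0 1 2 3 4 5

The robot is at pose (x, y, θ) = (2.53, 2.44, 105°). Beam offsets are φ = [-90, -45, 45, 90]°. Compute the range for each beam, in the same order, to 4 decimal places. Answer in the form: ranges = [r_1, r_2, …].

beam 1: φ=-90°, α=15°
  direction (0.9659, 0.2588); cell (2,2); t to first gridline: x 0.4866, y 2.1637 (then +1.0353 / +3.8637)
    (3,2) via x @ 0.4866
    (4,2) via x @ 1.5219
    (4,3) via y @ 2.1637
    (5,3) via x @ 2.5571  # hit
  → r_1 = 2.5571
beam 2: φ=-45°, α=60°
  direction (0.5000, 0.8660); cell (2,2); t to first gridline: x 0.9400, y 0.6466 (then +2.0000 / +1.1547)
    (2,3) via y @ 0.6466
    (3,3) via x @ 0.9400
    (3,4) via y @ 1.8013
    (4,4) via x @ 2.9400  # hit
  → r_2 = 2.9400
beam 3: φ=45°, α=150°
  direction (-0.8660, 0.5000); cell (2,2); t to first gridline: x 0.6120, y 1.1200 (then +1.1547 / +2.0000)
    (1,2) via x @ 0.6120
    (1,3) via y @ 1.1200
    (0,3) via x @ 1.7667  # hit
  → r_3 = 1.7667
beam 4: φ=90°, α=195°
  direction (-0.9659, -0.2588); cell (2,2); t to first gridline: x 0.5487, y 1.7000 (then +1.0353 / +3.8637)
    (1,2) via x @ 0.5487
    (0,2) via x @ 1.5840  # hit
  → r_4 = 1.5840

ranges = [2.5571, 2.9400, 1.7667, 1.5840]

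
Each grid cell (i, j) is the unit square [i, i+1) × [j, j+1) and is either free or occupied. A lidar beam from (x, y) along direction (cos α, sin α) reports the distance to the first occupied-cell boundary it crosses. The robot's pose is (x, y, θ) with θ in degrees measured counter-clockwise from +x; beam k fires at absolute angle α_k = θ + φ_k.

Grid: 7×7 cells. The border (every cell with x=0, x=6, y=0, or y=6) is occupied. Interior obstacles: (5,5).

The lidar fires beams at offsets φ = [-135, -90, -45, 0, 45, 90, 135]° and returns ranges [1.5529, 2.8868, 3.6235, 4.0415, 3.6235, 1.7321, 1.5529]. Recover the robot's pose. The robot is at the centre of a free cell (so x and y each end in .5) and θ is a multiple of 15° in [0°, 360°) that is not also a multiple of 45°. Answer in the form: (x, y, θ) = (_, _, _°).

Enumerate (i+0.5, j+0.5, θ) over the 24 free cells and 16 admissible headings. For each, cast all 7 beams and compare to the given ranges.
  (3.5, 3.5, 210°): beam 1 = 2.5882 ≠ 1.5529 ✗
  (2.5, 2.5, 120°): beam 1 = 3.6235 ≠ 1.5529 ✗
  (5.5, 4.5, 75°): beam 1 = 1.0000 ≠ 1.5529 ✗
  (1.5, 5.5, 195°): beam 1 = 0.5774 ≠ 1.5529 ✗
  …
  (4.5, 2.5, 150°): r_1=1.5529, r_2=2.8868, r_3=3.6235, r_4=4.0415, r_5=3.6235, r_6=1.7321, r_7=1.5529 — all match ✓
Only this pose fits every beam.

(x, y, θ) = (4.5, 2.5, 150°)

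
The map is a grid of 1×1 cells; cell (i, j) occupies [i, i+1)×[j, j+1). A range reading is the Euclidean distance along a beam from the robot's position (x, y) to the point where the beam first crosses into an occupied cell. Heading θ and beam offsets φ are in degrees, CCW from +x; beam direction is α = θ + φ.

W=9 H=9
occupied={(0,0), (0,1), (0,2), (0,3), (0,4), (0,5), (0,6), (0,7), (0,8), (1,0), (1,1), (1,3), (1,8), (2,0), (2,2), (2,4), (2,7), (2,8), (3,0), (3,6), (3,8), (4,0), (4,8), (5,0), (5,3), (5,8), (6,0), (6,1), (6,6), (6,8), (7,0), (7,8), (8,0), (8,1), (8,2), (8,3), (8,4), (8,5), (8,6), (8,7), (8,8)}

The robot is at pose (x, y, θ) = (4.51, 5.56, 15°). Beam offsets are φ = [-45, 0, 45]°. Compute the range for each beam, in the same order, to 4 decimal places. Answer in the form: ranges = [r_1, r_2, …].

beam 1: φ=-45°, α=330°
  d=(0.8660,-0.5000)  start (4,5)  tX=0.5658 tY=1.1200  stride 1/|dx|=1.1547 1/|dy|=2.0000
    cross x-line → (5,5), t=0.5658
    cross y-line → (5,4), t=1.1200
    cross x-line → (6,4), t=1.7205
    cross x-line → (7,4), t=2.8752
    cross y-line → (7,3), t=3.1200
    cross x-line → (8,3), t=4.0299 (wall)
  → r_1 = 4.0299
beam 2: φ=0°, α=15°
  d=(0.9659,0.2588)  start (4,5)  tX=0.5073 tY=1.7000  stride 1/|dx|=1.0353 1/|dy|=3.8637
    cross x-line → (5,5), t=0.5073
    cross x-line → (6,5), t=1.5426
    cross y-line → (6,6), t=1.7000 (wall)
  → r_2 = 1.7000
beam 3: φ=45°, α=60°
  d=(0.5000,0.8660)  start (4,5)  tX=0.9800 tY=0.5081  stride 1/|dx|=2.0000 1/|dy|=1.1547
    cross y-line → (4,6), t=0.5081
    cross x-line → (5,6), t=0.9800
    cross y-line → (5,7), t=1.6628
    cross y-line → (5,8), t=2.8175 (wall)
  → r_3 = 2.8175

ranges = [4.0299, 1.7000, 2.8175]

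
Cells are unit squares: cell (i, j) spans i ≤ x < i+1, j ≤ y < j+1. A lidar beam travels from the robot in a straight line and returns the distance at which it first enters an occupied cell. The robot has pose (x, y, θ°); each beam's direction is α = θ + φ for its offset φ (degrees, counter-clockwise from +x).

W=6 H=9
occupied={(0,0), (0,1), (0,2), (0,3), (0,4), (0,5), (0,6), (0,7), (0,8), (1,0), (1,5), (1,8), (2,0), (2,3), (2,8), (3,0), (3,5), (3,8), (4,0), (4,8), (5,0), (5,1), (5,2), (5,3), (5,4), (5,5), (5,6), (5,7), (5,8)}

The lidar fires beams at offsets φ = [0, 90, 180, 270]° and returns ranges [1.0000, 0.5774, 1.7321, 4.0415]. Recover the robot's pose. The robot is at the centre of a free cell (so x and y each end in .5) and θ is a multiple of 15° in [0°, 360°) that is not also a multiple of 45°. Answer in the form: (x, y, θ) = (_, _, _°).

The pose lattice has 25·16 = 400 candidates. Test each by forward raycasting.
  (3.5, 1.5, 120°): beam 1 = 1.7321 ≠ 1.0000 ✗
  (4.5, 4.5, 240°): beam 1 = 4.0415 ≠ 1.0000 ✗
  (3.5, 4.5, 210°): beam 2 = 3.0000 ≠ 0.5774 ✗
  (3.5, 3.5, 210°): beam 1 = 0.5774 ≠ 1.0000 ✗
  (3.5, 4.5, 150°): beam 1 = 1.7321 ≠ 1.0000 ✗
  …
  (4.5, 3.5, 300°): r_1=1.0000, r_2=0.5774, r_3=1.7321, r_4=4.0415 — all match ✓
Only this pose fits every beam.

(x, y, θ) = (4.5, 3.5, 300°)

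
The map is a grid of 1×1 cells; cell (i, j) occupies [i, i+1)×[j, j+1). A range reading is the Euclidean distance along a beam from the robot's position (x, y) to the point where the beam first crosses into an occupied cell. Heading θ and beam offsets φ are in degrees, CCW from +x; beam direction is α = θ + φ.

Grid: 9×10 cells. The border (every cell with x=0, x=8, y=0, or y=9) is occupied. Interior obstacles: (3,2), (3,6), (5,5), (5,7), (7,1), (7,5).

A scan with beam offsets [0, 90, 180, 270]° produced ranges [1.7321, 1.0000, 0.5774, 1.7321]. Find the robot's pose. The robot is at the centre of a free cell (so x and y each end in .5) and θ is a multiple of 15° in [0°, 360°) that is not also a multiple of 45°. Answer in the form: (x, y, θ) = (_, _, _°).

(x, y, θ) = (2.5, 8.5, 300°)

The pose lattice has 50·16 = 800 candidates. Test each by forward raycasting.
  (1.5, 5.5, 150°): beam 1 = 0.5774 ≠ 1.7321 ✗
  (4.5, 7.5, 345°): beam 1 = 0.5176 ≠ 1.7321 ✗
  (1.5, 1.5, 165°): beam 1 = 0.5176 ≠ 1.7321 ✗
  …
  (2.5, 8.5, 300°): r_1=1.7321, r_2=1.0000, r_3=0.5774, r_4=1.7321 — all match ✓
Unique over the lattice → pose = (2.5, 8.5, 300°).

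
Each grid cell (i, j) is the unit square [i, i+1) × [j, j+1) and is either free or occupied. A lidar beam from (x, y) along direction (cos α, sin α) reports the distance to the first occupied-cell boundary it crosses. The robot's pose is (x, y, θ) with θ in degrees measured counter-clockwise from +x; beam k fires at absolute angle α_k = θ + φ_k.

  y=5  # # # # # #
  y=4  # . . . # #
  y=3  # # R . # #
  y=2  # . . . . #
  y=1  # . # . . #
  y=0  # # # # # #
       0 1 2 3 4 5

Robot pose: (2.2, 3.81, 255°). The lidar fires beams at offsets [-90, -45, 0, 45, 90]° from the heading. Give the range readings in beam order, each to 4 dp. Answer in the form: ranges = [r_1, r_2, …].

ranges = [0.2071, 0.2309, 0.7727, 3.2447, 1.8635]

beam 1: φ=-90°, α=165°
  d=(-0.9659,0.2588)  start (2,3)  tX=0.2071 tY=0.7341  stride 1/|dx|=1.0353 1/|dy|=3.8637
    cross x-line → (1,3), t=0.2071 (wall)
  → r_1 = 0.2071
beam 2: φ=-45°, α=210°
  d=(-0.8660,-0.5000)  start (2,3)  tX=0.2309 tY=1.6200  stride 1/|dx|=1.1547 1/|dy|=2.0000
    cross x-line → (1,3), t=0.2309 (wall)
  → r_2 = 0.2309
beam 3: φ=0°, α=255°
  d=(-0.2588,-0.9659)  start (2,3)  tX=0.7727 tY=0.8386  stride 1/|dx|=3.8637 1/|dy|=1.0353
    cross x-line → (1,3), t=0.7727 (wall)
  → r_3 = 0.7727
beam 4: φ=45°, α=300°
  d=(0.5000,-0.8660)  start (2,3)  tX=1.6000 tY=0.9353  stride 1/|dx|=2.0000 1/|dy|=1.1547
    cross y-line → (2,2), t=0.9353
    cross x-line → (3,2), t=1.6000
    cross y-line → (3,1), t=2.0900
    cross y-line → (3,0), t=3.2447 (wall)
  → r_4 = 3.2447
beam 5: φ=90°, α=345°
  d=(0.9659,-0.2588)  start (2,3)  tX=0.8282 tY=3.1296  stride 1/|dx|=1.0353 1/|dy|=3.8637
    cross x-line → (3,3), t=0.8282
    cross x-line → (4,3), t=1.8635 (wall)
  → r_5 = 1.8635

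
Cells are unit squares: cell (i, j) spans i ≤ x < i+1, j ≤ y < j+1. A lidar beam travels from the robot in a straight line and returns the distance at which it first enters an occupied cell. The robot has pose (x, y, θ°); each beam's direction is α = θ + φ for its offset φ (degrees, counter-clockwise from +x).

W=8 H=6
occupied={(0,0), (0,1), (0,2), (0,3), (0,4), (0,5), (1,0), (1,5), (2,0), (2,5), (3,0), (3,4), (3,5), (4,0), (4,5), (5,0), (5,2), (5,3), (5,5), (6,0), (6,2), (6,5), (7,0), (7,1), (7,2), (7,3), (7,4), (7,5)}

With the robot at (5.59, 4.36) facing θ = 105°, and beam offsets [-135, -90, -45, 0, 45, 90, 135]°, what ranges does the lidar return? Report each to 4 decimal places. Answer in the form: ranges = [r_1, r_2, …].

ranges = [1.6281, 1.4597, 0.7390, 0.6626, 1.2800, 4.7519, 0.4157]

beam 1: φ=-135°, α=330°
  dir = (cos 330°, sin 330°) = (0.8660, -0.5000); from cell (5,4)
  next x-line at t=0.4734, next y-line at t=0.7200; Δt_x=1.1547, Δt_y=2.0000
    x: enter (6,4) at t=0.4734
    y: enter (6,3) at t=0.7200
    x: enter (7,3) at t=1.6281 ← occupied
  → r_1 = 1.6281
beam 2: φ=-90°, α=15°
  dir = (cos 15°, sin 15°) = (0.9659, 0.2588); from cell (5,4)
  next x-line at t=0.4245, next y-line at t=2.4728; Δt_x=1.0353, Δt_y=3.8637
    x: enter (6,4) at t=0.4245
    x: enter (7,4) at t=1.4597 ← occupied
  → r_2 = 1.4597
beam 3: φ=-45°, α=60°
  dir = (cos 60°, sin 60°) = (0.5000, 0.8660); from cell (5,4)
  next x-line at t=0.8200, next y-line at t=0.7390; Δt_x=2.0000, Δt_y=1.1547
    y: enter (5,5) at t=0.7390 ← occupied
  → r_3 = 0.7390
beam 4: φ=0°, α=105°
  dir = (cos 105°, sin 105°) = (-0.2588, 0.9659); from cell (5,4)
  next x-line at t=2.2796, next y-line at t=0.6626; Δt_x=3.8637, Δt_y=1.0353
    y: enter (5,5) at t=0.6626 ← occupied
  → r_4 = 0.6626
beam 5: φ=45°, α=150°
  dir = (cos 150°, sin 150°) = (-0.8660, 0.5000); from cell (5,4)
  next x-line at t=0.6813, next y-line at t=1.2800; Δt_x=1.1547, Δt_y=2.0000
    x: enter (4,4) at t=0.6813
    y: enter (4,5) at t=1.2800 ← occupied
  → r_5 = 1.2800
beam 6: φ=90°, α=195°
  dir = (cos 195°, sin 195°) = (-0.9659, -0.2588); from cell (5,4)
  next x-line at t=0.6108, next y-line at t=1.3909; Δt_x=1.0353, Δt_y=3.8637
    x: enter (4,4) at t=0.6108
    y: enter (4,3) at t=1.3909
    x: enter (3,3) at t=1.6461
    x: enter (2,3) at t=2.6814
    x: enter (1,3) at t=3.7166
    x: enter (0,3) at t=4.7519 ← occupied
  → r_6 = 4.7519
beam 7: φ=135°, α=240°
  dir = (cos 240°, sin 240°) = (-0.5000, -0.8660); from cell (5,4)
  next x-line at t=1.1800, next y-line at t=0.4157; Δt_x=2.0000, Δt_y=1.1547
    y: enter (5,3) at t=0.4157 ← occupied
  → r_7 = 0.4157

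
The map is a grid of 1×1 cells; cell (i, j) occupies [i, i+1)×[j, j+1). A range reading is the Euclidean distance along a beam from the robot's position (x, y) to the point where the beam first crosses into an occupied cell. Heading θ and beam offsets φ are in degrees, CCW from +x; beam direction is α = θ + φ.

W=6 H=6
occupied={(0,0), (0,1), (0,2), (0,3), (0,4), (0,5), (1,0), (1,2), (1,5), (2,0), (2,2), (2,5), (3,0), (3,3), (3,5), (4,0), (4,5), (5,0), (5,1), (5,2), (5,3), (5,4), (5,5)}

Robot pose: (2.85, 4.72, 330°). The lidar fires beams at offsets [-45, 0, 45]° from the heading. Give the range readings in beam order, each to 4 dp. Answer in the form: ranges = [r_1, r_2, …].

ranges = [0.7454, 2.4826, 1.0818]

beam 1: φ=-45°, α=285°
  direction (0.2588, -0.9659); cell (2,4); t to first gridline: x 0.5796, y 0.7454 (then +3.8637 / +1.0353)
    (3,4) via x @ 0.5796
    (3,3) via y @ 0.7454  # hit
  → r_1 = 0.7454
beam 2: φ=0°, α=330°
  direction (0.8660, -0.5000); cell (2,4); t to first gridline: x 0.1732, y 1.4400 (then +1.1547 / +2.0000)
    (3,4) via x @ 0.1732
    (4,4) via x @ 1.3279
    (4,3) via y @ 1.4400
    (5,3) via x @ 2.4826  # hit
  → r_2 = 2.4826
beam 3: φ=45°, α=15°
  direction (0.9659, 0.2588); cell (2,4); t to first gridline: x 0.1553, y 1.0818 (then +1.0353 / +3.8637)
    (3,4) via x @ 0.1553
    (3,5) via y @ 1.0818  # hit
  → r_3 = 1.0818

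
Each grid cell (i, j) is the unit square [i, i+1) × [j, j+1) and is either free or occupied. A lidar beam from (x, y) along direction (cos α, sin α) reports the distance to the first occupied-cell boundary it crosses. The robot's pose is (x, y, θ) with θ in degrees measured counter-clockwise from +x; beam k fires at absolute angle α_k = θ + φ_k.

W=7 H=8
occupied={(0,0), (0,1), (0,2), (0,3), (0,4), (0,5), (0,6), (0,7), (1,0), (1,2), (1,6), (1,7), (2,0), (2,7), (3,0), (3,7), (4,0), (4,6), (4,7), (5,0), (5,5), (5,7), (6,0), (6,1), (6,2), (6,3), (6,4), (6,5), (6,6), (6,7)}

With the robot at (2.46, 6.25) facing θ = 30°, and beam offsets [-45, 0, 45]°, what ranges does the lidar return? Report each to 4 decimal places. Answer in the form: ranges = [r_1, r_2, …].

beam 1: φ=-45°, α=345°
  cosα=0.9659 sinα=-0.2588 | (2,6) | tMaxX 0.5590 tMaxY 0.9659 | tΔX 1.0353 tΔY 3.8637
    t=0.5590 [x] (3,6)
    t=0.9659 [y] (3,5)
    t=1.5943 [x] (4,5)
    t=2.6296 [x] (5,5) — stop
  → r_1 = 2.6296
beam 2: φ=0°, α=30°
  cosα=0.8660 sinα=0.5000 | (2,6) | tMaxX 0.6235 tMaxY 1.5000 | tΔX 1.1547 tΔY 2.0000
    t=0.6235 [x] (3,6)
    t=1.5000 [y] (3,7) — stop
  → r_2 = 1.5000
beam 3: φ=45°, α=75°
  cosα=0.2588 sinα=0.9659 | (2,6) | tMaxX 2.0864 tMaxY 0.7765 | tΔX 3.8637 tΔY 1.0353
    t=0.7765 [y] (2,7) — stop
  → r_3 = 0.7765

ranges = [2.6296, 1.5000, 0.7765]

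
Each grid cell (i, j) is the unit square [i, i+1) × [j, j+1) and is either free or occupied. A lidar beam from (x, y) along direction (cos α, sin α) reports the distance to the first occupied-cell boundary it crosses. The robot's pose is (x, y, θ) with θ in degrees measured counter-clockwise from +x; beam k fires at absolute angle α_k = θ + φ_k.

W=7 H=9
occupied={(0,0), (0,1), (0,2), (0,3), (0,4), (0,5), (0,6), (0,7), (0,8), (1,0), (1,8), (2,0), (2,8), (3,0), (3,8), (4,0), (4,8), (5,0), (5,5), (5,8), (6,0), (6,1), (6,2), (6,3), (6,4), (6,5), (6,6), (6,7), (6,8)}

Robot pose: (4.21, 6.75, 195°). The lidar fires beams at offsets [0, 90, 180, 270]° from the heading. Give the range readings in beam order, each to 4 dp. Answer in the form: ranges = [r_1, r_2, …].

beam 1: φ=0°, α=195°
  direction (-0.9659, -0.2588); cell (4,6); t to first gridline: x 0.2174, y 2.8978 (then +1.0353 / +3.8637)
    (3,6) via x @ 0.2174
    (2,6) via x @ 1.2527
    (1,6) via x @ 2.2880
    (1,5) via y @ 2.8978
    (0,5) via x @ 3.3232  # hit
  → r_1 = 3.3232
beam 2: φ=90°, α=285°
  direction (0.2588, -0.9659); cell (4,6); t to first gridline: x 3.0523, y 0.7765 (then +3.8637 / +1.0353)
    (4,5) via y @ 0.7765
    (4,4) via y @ 1.8117
    (4,3) via y @ 2.8470
    (5,3) via x @ 3.0523
    (5,2) via y @ 3.8823
    (5,1) via y @ 4.9176
    (5,0) via y @ 5.9528  # hit
  → r_2 = 5.9528
beam 3: φ=180°, α=15°
  direction (0.9659, 0.2588); cell (4,6); t to first gridline: x 0.8179, y 0.9659 (then +1.0353 / +3.8637)
    (5,6) via x @ 0.8179
    (5,7) via y @ 0.9659
    (6,7) via x @ 1.8531  # hit
  → r_3 = 1.8531
beam 4: φ=270°, α=105°
  direction (-0.2588, 0.9659); cell (4,6); t to first gridline: x 0.8114, y 0.2588 (then +3.8637 / +1.0353)
    (4,7) via y @ 0.2588
    (3,7) via x @ 0.8114
    (3,8) via y @ 1.2941  # hit
  → r_4 = 1.2941

ranges = [3.3232, 5.9528, 1.8531, 1.2941]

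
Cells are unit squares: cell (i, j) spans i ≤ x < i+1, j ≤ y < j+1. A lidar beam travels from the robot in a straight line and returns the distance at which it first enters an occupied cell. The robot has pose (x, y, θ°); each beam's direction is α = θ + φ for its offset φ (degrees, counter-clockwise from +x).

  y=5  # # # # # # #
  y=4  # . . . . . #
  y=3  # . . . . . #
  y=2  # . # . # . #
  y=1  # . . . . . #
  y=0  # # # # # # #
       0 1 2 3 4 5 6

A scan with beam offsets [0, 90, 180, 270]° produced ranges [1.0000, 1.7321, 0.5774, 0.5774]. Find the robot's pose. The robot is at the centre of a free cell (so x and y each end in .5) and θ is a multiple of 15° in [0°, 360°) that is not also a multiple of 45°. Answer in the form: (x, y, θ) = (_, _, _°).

The pose lattice has 18·16 = 288 candidates. Test each by forward raycasting.
  (4.5, 1.5, 105°): beam 1 = 0.5176 ≠ 1.0000 ✗
  (1.5, 4.5, 120°): beam 1 = 0.5774 ≠ 1.0000 ✗
  (3.5, 3.5, 150°): beam 1 = 2.8868 ≠ 1.0000 ✗
  (5.5, 2.5, 195°): beam 1 = 0.5176 ≠ 1.0000 ✗
  (1.5, 1.5, 210°): beam 1 = 0.5774 ≠ 1.0000 ✗
  …
  (5.5, 4.5, 150°): r_1=1.0000, r_2=1.7321, r_3=0.5774, r_4=0.5774 — all match ✓
No second candidate reproduces the full scan.

(x, y, θ) = (5.5, 4.5, 150°)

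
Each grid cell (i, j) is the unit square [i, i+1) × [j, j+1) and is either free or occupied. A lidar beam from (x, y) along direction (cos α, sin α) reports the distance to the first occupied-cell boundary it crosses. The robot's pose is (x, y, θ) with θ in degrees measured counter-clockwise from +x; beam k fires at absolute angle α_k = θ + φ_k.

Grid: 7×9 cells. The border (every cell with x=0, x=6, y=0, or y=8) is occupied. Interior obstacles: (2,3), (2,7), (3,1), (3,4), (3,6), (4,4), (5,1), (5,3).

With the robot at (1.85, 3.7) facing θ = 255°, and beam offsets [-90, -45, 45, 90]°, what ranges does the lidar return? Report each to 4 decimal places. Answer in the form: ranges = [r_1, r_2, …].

ranges = [0.8800, 0.9815, 0.3000, 0.1553]

beam 1: φ=-90°, α=165°
  dir = (cos 165°, sin 165°) = (-0.9659, 0.2588); from cell (1,3)
  next x-line at t=0.8800, next y-line at t=1.1591; Δt_x=1.0353, Δt_y=3.8637
    x: enter (0,3) at t=0.8800 ← occupied
  → r_1 = 0.8800
beam 2: φ=-45°, α=210°
  dir = (cos 210°, sin 210°) = (-0.8660, -0.5000); from cell (1,3)
  next x-line at t=0.9815, next y-line at t=1.4000; Δt_x=1.1547, Δt_y=2.0000
    x: enter (0,3) at t=0.9815 ← occupied
  → r_2 = 0.9815
beam 3: φ=45°, α=300°
  dir = (cos 300°, sin 300°) = (0.5000, -0.8660); from cell (1,3)
  next x-line at t=0.3000, next y-line at t=0.8083; Δt_x=2.0000, Δt_y=1.1547
    x: enter (2,3) at t=0.3000 ← occupied
  → r_3 = 0.3000
beam 4: φ=90°, α=345°
  dir = (cos 345°, sin 345°) = (0.9659, -0.2588); from cell (1,3)
  next x-line at t=0.1553, next y-line at t=2.7046; Δt_x=1.0353, Δt_y=3.8637
    x: enter (2,3) at t=0.1553 ← occupied
  → r_4 = 0.1553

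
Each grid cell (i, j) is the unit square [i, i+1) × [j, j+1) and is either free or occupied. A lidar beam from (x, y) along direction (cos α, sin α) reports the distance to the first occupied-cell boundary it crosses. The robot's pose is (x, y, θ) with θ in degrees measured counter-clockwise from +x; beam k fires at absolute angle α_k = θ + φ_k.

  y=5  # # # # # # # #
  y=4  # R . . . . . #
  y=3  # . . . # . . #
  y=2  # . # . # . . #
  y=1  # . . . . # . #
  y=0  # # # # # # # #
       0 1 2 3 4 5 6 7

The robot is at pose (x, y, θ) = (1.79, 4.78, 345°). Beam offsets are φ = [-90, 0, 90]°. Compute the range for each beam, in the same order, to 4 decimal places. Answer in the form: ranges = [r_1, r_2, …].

beam 1: φ=-90°, α=255°
  cosα=-0.2588 sinα=-0.9659 | (1,4) | tMaxX 3.0523 tMaxY 0.8075 | tΔX 3.8637 tΔY 1.0353
    t=0.8075 [y] (1,3)
    t=1.8428 [y] (1,2)
    t=2.8781 [y] (1,1)
    t=3.0523 [x] (0,1) — stop
  → r_1 = 3.0523
beam 2: φ=0°, α=345°
  cosα=0.9659 sinα=-0.2588 | (1,4) | tMaxX 0.2174 tMaxY 3.0137 | tΔX 1.0353 tΔY 3.8637
    t=0.2174 [x] (2,4)
    t=1.2527 [x] (3,4)
    t=2.2880 [x] (4,4)
    t=3.0137 [y] (4,3) — stop
  → r_2 = 3.0137
beam 3: φ=90°, α=75°
  cosα=0.2588 sinα=0.9659 | (1,4) | tMaxX 0.8114 tMaxY 0.2278 | tΔX 3.8637 tΔY 1.0353
    t=0.2278 [y] (1,5) — stop
  → r_3 = 0.2278

ranges = [3.0523, 3.0137, 0.2278]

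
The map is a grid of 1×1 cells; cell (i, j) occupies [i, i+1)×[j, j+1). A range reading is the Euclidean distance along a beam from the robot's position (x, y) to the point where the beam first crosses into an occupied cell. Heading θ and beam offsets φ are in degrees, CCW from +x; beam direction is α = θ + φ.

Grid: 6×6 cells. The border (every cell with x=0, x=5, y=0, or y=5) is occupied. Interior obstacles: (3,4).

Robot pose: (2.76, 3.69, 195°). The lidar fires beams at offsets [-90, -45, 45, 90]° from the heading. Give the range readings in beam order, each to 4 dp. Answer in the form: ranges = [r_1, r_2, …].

beam 1: φ=-90°, α=105°
  cosα=-0.2588 sinα=0.9659 | (2,3) | tMaxX 2.9364 tMaxY 0.3209 | tΔX 3.8637 tΔY 1.0353
    t=0.3209 [y] (2,4)
    t=1.3562 [y] (2,5) — stop
  → r_1 = 1.3562
beam 2: φ=-45°, α=150°
  cosα=-0.8660 sinα=0.5000 | (2,3) | tMaxX 0.8776 tMaxY 0.6200 | tΔX 1.1547 tΔY 2.0000
    t=0.6200 [y] (2,4)
    t=0.8776 [x] (1,4)
    t=2.0323 [x] (0,4) — stop
  → r_2 = 2.0323
beam 3: φ=45°, α=240°
  cosα=-0.5000 sinα=-0.8660 | (2,3) | tMaxX 1.5200 tMaxY 0.7967 | tΔX 2.0000 tΔY 1.1547
    t=0.7967 [y] (2,2)
    t=1.5200 [x] (1,2)
    t=1.9514 [y] (1,1)
    t=3.1061 [y] (1,0) — stop
  → r_3 = 3.1061
beam 4: φ=90°, α=285°
  cosα=0.2588 sinα=-0.9659 | (2,3) | tMaxX 0.9273 tMaxY 0.7143 | tΔX 3.8637 tΔY 1.0353
    t=0.7143 [y] (2,2)
    t=0.9273 [x] (3,2)
    t=1.7496 [y] (3,1)
    t=2.7849 [y] (3,0) — stop
  → r_4 = 2.7849

ranges = [1.3562, 2.0323, 3.1061, 2.7849]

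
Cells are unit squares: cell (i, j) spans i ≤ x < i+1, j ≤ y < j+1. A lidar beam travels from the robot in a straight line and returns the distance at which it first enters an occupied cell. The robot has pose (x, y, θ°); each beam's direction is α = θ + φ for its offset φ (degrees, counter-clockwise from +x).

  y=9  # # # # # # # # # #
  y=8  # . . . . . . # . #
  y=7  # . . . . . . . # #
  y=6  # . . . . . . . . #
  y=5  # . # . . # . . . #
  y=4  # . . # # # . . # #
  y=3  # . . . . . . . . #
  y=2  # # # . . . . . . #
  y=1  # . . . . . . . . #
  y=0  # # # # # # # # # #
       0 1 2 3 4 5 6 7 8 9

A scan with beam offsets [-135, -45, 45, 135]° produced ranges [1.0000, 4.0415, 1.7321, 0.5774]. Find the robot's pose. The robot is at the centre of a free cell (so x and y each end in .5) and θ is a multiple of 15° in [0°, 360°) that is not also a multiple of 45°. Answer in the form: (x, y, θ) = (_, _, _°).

(x, y, θ) = (1.5, 7.5, 15°)

The pose lattice has 54·16 = 864 candidates. Test each by forward raycasting.
  (6.5, 4.5, 60°): beam 1 = 3.6235 ≠ 1.0000 ✗
  (4.5, 8.5, 255°): beam 1 = 0.5774 ≠ 1.0000 ✗
  (8.5, 8.5, 300°): beam 1 = 0.5176 ≠ 1.0000 ✗
  (3.5, 3.5, 60°): beam 1 = 2.5882 ≠ 1.0000 ✗
  (6.5, 8.5, 330°): beam 1 = 5.6940 ≠ 1.0000 ✗
  …
  (1.5, 7.5, 15°): r_1=1.0000, r_2=4.0415, r_3=1.7321, r_4=0.5774 — all match ✓
Unique over the lattice → pose = (1.5, 7.5, 15°).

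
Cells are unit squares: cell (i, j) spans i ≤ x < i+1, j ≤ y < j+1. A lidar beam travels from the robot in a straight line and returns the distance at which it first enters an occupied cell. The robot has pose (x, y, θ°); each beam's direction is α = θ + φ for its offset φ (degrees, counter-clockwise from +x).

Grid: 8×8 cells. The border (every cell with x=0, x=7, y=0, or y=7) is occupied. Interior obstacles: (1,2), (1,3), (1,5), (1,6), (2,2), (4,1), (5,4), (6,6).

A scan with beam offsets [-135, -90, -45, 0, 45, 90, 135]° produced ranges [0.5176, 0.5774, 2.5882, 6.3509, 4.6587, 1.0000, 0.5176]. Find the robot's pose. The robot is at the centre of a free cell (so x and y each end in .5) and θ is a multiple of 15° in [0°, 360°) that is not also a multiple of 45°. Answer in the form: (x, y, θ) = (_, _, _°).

Enumerate (i+0.5, j+0.5, θ) over the 28 free cells and 16 admissible headings. For each, cast all 7 beams and compare to the given ranges.
  (3.5, 2.5, 30°): beam 1 = 1.5529 ≠ 0.5176 ✗
  (2.5, 6.5, 345°): beam 1 = 0.5774 ≠ 0.5176 ✗
  (6.5, 2.5, 30°): beam 1 = 1.5529 ≠ 0.5176 ✗
  (5.5, 5.5, 330°): beam 1 = 4.6587 ≠ 0.5176 ✗
  (2.5, 6.5, 150°): beam 1 = 1.9319 ≠ 0.5176 ✗
  …
  (2.5, 6.5, 300°): r_1=0.5176, r_2=0.5774, r_3=2.5882, r_4=6.3509, r_5=4.6587, r_6=1.0000, r_7=0.5176 — all match ✓
No second candidate reproduces the full scan.

(x, y, θ) = (2.5, 6.5, 300°)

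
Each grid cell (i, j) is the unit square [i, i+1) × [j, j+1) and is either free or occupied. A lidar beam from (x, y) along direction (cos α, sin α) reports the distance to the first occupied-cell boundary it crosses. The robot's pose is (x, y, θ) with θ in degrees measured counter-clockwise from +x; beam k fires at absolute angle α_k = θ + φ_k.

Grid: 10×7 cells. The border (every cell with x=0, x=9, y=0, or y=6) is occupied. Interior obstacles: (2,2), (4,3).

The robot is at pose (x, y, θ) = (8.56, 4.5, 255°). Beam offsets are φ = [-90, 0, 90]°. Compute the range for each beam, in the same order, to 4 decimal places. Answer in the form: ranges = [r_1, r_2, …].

ranges = [5.7956, 3.6235, 0.4555]

beam 1: φ=-90°, α=165°
  direction (-0.9659, 0.2588); cell (8,4); t to first gridline: x 0.5798, y 1.9319 (then +1.0353 / +3.8637)
    (7,4) via x @ 0.5798
    (6,4) via x @ 1.6150
    (6,5) via y @ 1.9319
    (5,5) via x @ 2.6503
    (4,5) via x @ 3.6856
    (3,5) via x @ 4.7209
    (2,5) via x @ 5.7561
    (2,6) via y @ 5.7956  # hit
  → r_1 = 5.7956
beam 2: φ=0°, α=255°
  direction (-0.2588, -0.9659); cell (8,4); t to first gridline: x 2.1637, y 0.5176 (then +3.8637 / +1.0353)
    (8,3) via y @ 0.5176
    (8,2) via y @ 1.5529
    (7,2) via x @ 2.1637
    (7,1) via y @ 2.5882
    (7,0) via y @ 3.6235  # hit
  → r_2 = 3.6235
beam 3: φ=90°, α=345°
  direction (0.9659, -0.2588); cell (8,4); t to first gridline: x 0.4555, y 1.9319 (then +1.0353 / +3.8637)
    (9,4) via x @ 0.4555  # hit
  → r_3 = 0.4555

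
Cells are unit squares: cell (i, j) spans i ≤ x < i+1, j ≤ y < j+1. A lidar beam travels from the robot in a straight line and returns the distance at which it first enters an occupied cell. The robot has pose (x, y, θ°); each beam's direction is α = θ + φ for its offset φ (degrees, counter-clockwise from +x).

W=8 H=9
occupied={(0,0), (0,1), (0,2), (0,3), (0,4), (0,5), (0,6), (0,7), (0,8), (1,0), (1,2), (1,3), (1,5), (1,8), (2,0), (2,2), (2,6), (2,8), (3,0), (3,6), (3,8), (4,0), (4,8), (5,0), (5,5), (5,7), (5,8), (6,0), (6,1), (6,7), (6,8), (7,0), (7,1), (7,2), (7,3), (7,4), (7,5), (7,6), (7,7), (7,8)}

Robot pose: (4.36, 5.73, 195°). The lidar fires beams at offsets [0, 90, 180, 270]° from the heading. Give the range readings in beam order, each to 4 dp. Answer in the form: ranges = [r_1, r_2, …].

beam 1: φ=0°, α=195°
  direction (-0.9659, -0.2588); cell (4,5); t to first gridline: x 0.3727, y 2.8205 (then +1.0353 / +3.8637)
    (3,5) via x @ 0.3727
    (2,5) via x @ 1.4080
    (1,5) via x @ 2.4433  # hit
  → r_1 = 2.4433
beam 2: φ=90°, α=285°
  direction (0.2588, -0.9659); cell (4,5); t to first gridline: x 2.4728, y 0.7558 (then +3.8637 / +1.0353)
    (4,4) via y @ 0.7558
    (4,3) via y @ 1.7910
    (5,3) via x @ 2.4728
    (5,2) via y @ 2.8263
    (5,1) via y @ 3.8616
    (5,0) via y @ 4.8969  # hit
  → r_2 = 4.8969
beam 3: φ=180°, α=15°
  direction (0.9659, 0.2588); cell (4,5); t to first gridline: x 0.6626, y 1.0432 (then +1.0353 / +3.8637)
    (5,5) via x @ 0.6626  # hit
  → r_3 = 0.6626
beam 4: φ=270°, α=105°
  direction (-0.2588, 0.9659); cell (4,5); t to first gridline: x 1.3909, y 0.2795 (then +3.8637 / +1.0353)
    (4,6) via y @ 0.2795
    (4,7) via y @ 1.3148
    (3,7) via x @ 1.3909
    (3,8) via y @ 2.3501  # hit
  → r_4 = 2.3501

ranges = [2.4433, 4.8969, 0.6626, 2.3501]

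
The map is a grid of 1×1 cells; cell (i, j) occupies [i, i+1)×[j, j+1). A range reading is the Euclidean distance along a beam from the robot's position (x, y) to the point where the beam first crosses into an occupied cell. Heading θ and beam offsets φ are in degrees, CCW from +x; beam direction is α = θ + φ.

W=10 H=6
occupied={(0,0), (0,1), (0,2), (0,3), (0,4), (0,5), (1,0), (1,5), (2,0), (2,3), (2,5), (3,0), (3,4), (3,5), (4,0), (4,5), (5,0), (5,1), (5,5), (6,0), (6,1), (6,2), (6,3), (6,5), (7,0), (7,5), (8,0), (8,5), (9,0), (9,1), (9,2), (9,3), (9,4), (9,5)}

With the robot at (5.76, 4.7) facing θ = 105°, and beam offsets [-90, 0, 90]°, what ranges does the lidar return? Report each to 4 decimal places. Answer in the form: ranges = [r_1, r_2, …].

beam 1: φ=-90°, α=15°
  dir = (cos 15°, sin 15°) = (0.9659, 0.2588); from cell (5,4)
  next x-line at t=0.2485, next y-line at t=1.1591; Δt_x=1.0353, Δt_y=3.8637
    x: enter (6,4) at t=0.2485
    y: enter (6,5) at t=1.1591 ← occupied
  → r_1 = 1.1591
beam 2: φ=0°, α=105°
  dir = (cos 105°, sin 105°) = (-0.2588, 0.9659); from cell (5,4)
  next x-line at t=2.9364, next y-line at t=0.3106; Δt_x=3.8637, Δt_y=1.0353
    y: enter (5,5) at t=0.3106 ← occupied
  → r_2 = 0.3106
beam 3: φ=90°, α=195°
  dir = (cos 195°, sin 195°) = (-0.9659, -0.2588); from cell (5,4)
  next x-line at t=0.7868, next y-line at t=2.7046; Δt_x=1.0353, Δt_y=3.8637
    x: enter (4,4) at t=0.7868
    x: enter (3,4) at t=1.8221 ← occupied
  → r_3 = 1.8221

ranges = [1.1591, 0.3106, 1.8221]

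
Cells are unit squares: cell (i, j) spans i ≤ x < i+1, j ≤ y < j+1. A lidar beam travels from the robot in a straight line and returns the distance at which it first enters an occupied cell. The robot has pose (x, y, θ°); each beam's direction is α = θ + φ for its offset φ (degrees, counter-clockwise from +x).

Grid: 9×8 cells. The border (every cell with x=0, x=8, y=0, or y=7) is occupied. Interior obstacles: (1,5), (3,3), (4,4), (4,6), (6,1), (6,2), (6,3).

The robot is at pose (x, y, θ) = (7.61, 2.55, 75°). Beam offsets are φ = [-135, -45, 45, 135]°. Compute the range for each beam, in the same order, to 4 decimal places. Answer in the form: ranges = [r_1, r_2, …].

beam 1: φ=-135°, α=300°
  dir = (cos 300°, sin 300°) = (0.5000, -0.8660); from cell (7,2)
  next x-line at t=0.7800, next y-line at t=0.6351; Δt_x=2.0000, Δt_y=1.1547
    y: enter (7,1) at t=0.6351
    x: enter (8,1) at t=0.7800 ← occupied
  → r_1 = 0.7800
beam 2: φ=-45°, α=30°
  dir = (cos 30°, sin 30°) = (0.8660, 0.5000); from cell (7,2)
  next x-line at t=0.4503, next y-line at t=0.9000; Δt_x=1.1547, Δt_y=2.0000
    x: enter (8,2) at t=0.4503 ← occupied
  → r_2 = 0.4503
beam 3: φ=45°, α=120°
  dir = (cos 120°, sin 120°) = (-0.5000, 0.8660); from cell (7,2)
  next x-line at t=1.2200, next y-line at t=0.5196; Δt_x=2.0000, Δt_y=1.1547
    y: enter (7,3) at t=0.5196
    x: enter (6,3) at t=1.2200 ← occupied
  → r_3 = 1.2200
beam 4: φ=135°, α=210°
  dir = (cos 210°, sin 210°) = (-0.8660, -0.5000); from cell (7,2)
  next x-line at t=0.7044, next y-line at t=1.1000; Δt_x=1.1547, Δt_y=2.0000
    x: enter (6,2) at t=0.7044 ← occupied
  → r_4 = 0.7044

ranges = [0.7800, 0.4503, 1.2200, 0.7044]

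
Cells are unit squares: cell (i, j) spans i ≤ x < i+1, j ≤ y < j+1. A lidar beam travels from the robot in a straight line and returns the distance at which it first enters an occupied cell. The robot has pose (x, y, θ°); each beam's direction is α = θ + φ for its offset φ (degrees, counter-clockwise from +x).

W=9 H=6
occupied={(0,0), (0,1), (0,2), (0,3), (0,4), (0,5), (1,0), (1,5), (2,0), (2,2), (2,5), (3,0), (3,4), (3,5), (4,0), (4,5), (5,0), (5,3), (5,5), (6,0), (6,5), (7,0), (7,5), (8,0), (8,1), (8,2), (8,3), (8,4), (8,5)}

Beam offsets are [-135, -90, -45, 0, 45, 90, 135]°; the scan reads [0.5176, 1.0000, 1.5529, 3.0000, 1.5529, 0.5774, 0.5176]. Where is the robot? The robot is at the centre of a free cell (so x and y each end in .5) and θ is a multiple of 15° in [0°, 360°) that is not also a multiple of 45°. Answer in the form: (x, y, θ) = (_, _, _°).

(x, y, θ) = (2.5, 4.5, 240°)

Candidates: 25 free-cell centres × 16 headings = 400 poses. Raycast each; keep the one whose scan matches to 4 dp.
  (7.5, 3.5, 240°): beam 1 = 1.5529 ≠ 0.5176 ✗
  (1.5, 4.5, 330°): beam 3 = 1.9319 ≠ 1.5529 ✗
  (3.5, 3.5, 300°): beam 1 = 2.5882 ≠ 0.5176 ✗
  (4.5, 3.5, 345°): beam 1 = 1.7321 ≠ 0.5176 ✗
  …
  (2.5, 4.5, 240°): r_1=0.5176, r_2=1.0000, r_3=1.5529, r_4=3.0000, r_5=1.5529, r_6=0.5774, r_7=0.5176 — all match ✓
Only this pose fits every beam.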